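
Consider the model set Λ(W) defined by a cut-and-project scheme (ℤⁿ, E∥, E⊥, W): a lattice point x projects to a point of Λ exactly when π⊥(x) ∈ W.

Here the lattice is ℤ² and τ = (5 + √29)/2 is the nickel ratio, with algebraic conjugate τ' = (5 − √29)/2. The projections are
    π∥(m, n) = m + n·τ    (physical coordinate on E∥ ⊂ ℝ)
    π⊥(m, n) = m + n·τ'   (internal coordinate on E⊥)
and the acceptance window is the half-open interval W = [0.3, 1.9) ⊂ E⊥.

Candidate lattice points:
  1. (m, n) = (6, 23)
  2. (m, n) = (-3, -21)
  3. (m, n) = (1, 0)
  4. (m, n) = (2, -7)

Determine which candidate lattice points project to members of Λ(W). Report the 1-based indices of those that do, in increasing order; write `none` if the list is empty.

Compute τ' = (5−√29)/2 = -0.1926, so π⊥(m,n) = m -0.1926·n.
candidate 1: (m,n)=(6,23) → π∥ = 6+23·τ ≈ 125.4294, π⊥ = 6+23·τ' ≈ 1.5706 ∈ [0.3, 1.9) ⇒ IN Λ
candidate 2: (m,n)=(-3,-21) → π∥ = -3-21·τ ≈ -112.0442, π⊥ = -3-21·τ' ≈ 1.0442 ∈ [0.3, 1.9) ⇒ IN Λ
candidate 3: (m,n)=(1,0) → π∥ = 1+0·τ ≈ 1.0000, π⊥ = 1+0·τ' ≈ 1.0000 ∈ [0.3, 1.9) ⇒ IN Λ
candidate 4: (m,n)=(2,-7) → π∥ = 2-7·τ ≈ -34.3481, π⊥ = 2-7·τ' ≈ 3.3481 ∉ [0.3, 1.9) ⇒ out

1, 2, 3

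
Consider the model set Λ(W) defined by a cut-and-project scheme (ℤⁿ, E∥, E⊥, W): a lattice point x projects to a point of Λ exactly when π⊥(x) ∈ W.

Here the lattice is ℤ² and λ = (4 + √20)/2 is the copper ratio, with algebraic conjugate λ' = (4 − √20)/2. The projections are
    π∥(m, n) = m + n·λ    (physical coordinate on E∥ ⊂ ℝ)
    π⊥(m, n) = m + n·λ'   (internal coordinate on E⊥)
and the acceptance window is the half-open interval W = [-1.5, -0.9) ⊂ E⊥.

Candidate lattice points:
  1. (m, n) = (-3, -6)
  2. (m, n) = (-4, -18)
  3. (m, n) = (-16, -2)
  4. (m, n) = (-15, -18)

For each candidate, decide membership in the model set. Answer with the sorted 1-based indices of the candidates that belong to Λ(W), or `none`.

Numerically λ ≈ 4.2361 and λ' = −1/λ ≈ -0.2361.
#1 (-3,-6): internal coord -3 + (-6)·λ' = -1.5836; -1.5836 ∉ [-1.5, -0.9) → out
#2 (-4,-18): internal coord -4 + (-18)·λ' = +0.2492; +0.2492 ∉ [-1.5, -0.9) → out
#3 (-16,-2): internal coord -16 + (-2)·λ' = -15.5279; -15.5279 ∉ [-1.5, -0.9) → out
#4 (-15,-18): internal coord -15 + (-18)·λ' = -10.7508; -10.7508 ∉ [-1.5, -0.9) → out

none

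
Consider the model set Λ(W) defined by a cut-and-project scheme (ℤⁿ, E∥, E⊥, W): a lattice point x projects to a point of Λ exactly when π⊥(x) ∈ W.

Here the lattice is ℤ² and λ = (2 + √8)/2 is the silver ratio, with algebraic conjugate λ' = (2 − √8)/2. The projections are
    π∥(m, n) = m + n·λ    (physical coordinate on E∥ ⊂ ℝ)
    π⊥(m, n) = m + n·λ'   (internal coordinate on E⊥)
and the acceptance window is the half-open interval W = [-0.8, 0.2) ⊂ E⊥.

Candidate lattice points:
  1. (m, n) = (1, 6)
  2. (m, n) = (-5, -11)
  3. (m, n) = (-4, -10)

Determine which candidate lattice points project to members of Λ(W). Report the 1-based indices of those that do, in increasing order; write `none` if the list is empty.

2, 3

Compute λ' = (2−√8)/2 = -0.41421, so π⊥(m,n) = m -0.41421·n.
[1] lift (1,6): star map gives -1.48528; window check -0.8 ≤ -1.48528 < 0.2 is false → out
[2] lift (-5,-11): star map gives -0.44365; window check -0.8 ≤ -0.44365 < 0.2 is true → IN Λ
[3] lift (-4,-10): star map gives 0.14214; window check -0.8 ≤ 0.14214 < 0.2 is true → IN Λ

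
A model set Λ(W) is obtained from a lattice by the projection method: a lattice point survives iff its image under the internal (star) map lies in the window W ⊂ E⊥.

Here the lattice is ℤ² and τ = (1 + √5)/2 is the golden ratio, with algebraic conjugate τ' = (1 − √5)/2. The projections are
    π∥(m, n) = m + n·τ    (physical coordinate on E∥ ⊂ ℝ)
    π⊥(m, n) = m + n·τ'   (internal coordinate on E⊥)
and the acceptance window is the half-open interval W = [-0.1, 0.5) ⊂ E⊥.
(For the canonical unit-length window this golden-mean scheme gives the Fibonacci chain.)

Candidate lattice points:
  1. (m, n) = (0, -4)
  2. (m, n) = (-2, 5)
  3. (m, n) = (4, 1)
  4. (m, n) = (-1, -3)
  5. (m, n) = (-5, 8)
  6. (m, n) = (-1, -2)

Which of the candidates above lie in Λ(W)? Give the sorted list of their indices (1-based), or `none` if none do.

Compute τ' = (1−√5)/2 = -0.618034, so π⊥(m,n) = m -0.618034·n.
candidate 1: (m,n)=(0,-4) → π∥ = 0-4·τ ≈ -6.472136, π⊥ = 0-4·τ' ≈ 2.472136 ∉ [-0.1, 0.5) ⇒ out
candidate 2: (m,n)=(-2,5) → π∥ = -2+5·τ ≈ 6.090170, π⊥ = -2+5·τ' ≈ -5.090170 ∉ [-0.1, 0.5) ⇒ out
candidate 3: (m,n)=(4,1) → π∥ = 4+1·τ ≈ 5.618034, π⊥ = 4+1·τ' ≈ 3.381966 ∉ [-0.1, 0.5) ⇒ out
candidate 4: (m,n)=(-1,-3) → π∥ = -1-3·τ ≈ -5.854102, π⊥ = -1-3·τ' ≈ 0.854102 ∉ [-0.1, 0.5) ⇒ out
candidate 5: (m,n)=(-5,8) → π∥ = -5+8·τ ≈ 7.944272, π⊥ = -5+8·τ' ≈ -9.944272 ∉ [-0.1, 0.5) ⇒ out
candidate 6: (m,n)=(-1,-2) → π∥ = -1-2·τ ≈ -4.236068, π⊥ = -1-2·τ' ≈ 0.236068 ∈ [-0.1, 0.5) ⇒ IN Λ

6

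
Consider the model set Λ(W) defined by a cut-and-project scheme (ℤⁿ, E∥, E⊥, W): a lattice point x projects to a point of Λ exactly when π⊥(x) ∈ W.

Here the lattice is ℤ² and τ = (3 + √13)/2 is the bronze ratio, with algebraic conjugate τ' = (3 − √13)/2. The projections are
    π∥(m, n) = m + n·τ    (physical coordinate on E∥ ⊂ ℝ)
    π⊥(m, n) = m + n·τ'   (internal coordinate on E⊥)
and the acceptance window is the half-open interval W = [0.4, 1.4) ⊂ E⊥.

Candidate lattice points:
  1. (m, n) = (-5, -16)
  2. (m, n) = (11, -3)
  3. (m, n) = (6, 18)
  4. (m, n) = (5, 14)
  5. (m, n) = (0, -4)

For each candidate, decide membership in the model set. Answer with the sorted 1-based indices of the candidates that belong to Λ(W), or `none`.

3, 4, 5

Numerically τ ≈ 3.3028 and τ' = −1/τ ≈ -0.3028.
#1 (-5,-16): internal coord -5 + (-16)·τ' = -0.1556; -0.1556 ∉ [0.4, 1.4) → out
#2 (11,-3): internal coord 11 + (-3)·τ' = +11.9083; +11.9083 ∉ [0.4, 1.4) → out
#3 (6,18): internal coord 6 + (18)·τ' = +0.5500; +0.5500 ∈ [0.4, 1.4) → IN Λ
#4 (5,14): internal coord 5 + (14)·τ' = +0.7611; +0.7611 ∈ [0.4, 1.4) → IN Λ
#5 (0,-4): internal coord 0 + (-4)·τ' = +1.2111; +1.2111 ∈ [0.4, 1.4) → IN Λ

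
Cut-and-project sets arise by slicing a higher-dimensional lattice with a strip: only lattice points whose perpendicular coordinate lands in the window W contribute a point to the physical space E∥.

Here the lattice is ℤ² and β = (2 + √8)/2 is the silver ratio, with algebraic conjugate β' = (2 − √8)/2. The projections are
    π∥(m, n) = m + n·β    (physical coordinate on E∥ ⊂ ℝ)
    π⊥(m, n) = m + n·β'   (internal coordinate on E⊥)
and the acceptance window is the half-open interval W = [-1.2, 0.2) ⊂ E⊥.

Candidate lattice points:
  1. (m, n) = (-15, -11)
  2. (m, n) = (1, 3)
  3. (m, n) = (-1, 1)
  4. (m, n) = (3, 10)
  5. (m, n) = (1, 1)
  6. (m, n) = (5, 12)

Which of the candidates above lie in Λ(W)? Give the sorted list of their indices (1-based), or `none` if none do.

Compute β' = (2−√8)/2 = -0.41421, so π⊥(m,n) = m -0.41421·n.
[1] lift (-15,-11): star map gives -10.44365; window check -1.2 ≤ -10.44365 < 0.2 is false → out
[2] lift (1,3): star map gives -0.24264; window check -1.2 ≤ -0.24264 < 0.2 is true → IN Λ
[3] lift (-1,1): star map gives -1.41421; window check -1.2 ≤ -1.41421 < 0.2 is false → out
[4] lift (3,10): star map gives -1.14214; window check -1.2 ≤ -1.14214 < 0.2 is true → IN Λ
[5] lift (1,1): star map gives 0.58579; window check -1.2 ≤ 0.58579 < 0.2 is false → out
[6] lift (5,12): star map gives 0.02944; window check -1.2 ≤ 0.02944 < 0.2 is true → IN Λ

2, 4, 6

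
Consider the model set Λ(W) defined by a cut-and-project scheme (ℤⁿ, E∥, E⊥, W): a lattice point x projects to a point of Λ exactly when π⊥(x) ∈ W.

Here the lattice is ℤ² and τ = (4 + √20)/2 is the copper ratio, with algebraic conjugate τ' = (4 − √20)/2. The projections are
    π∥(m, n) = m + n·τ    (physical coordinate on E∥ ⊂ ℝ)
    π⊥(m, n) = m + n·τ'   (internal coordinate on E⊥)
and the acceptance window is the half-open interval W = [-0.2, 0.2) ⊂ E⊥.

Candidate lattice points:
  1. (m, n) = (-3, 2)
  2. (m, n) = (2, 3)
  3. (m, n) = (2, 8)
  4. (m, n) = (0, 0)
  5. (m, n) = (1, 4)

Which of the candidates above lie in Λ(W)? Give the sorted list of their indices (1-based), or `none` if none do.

3, 4, 5

τ' = (4−√20)/2 ≈ -0.2361.
candidate 1: (m,n)=(-3,2) → π∥ = -3+2·τ ≈ 5.4721, π⊥ = -3+2·τ' ≈ -3.4721 ∉ [-0.2, 0.2) ⇒ out
candidate 2: (m,n)=(2,3) → π∥ = 2+3·τ ≈ 14.7082, π⊥ = 2+3·τ' ≈ 1.2918 ∉ [-0.2, 0.2) ⇒ out
candidate 3: (m,n)=(2,8) → π∥ = 2+8·τ ≈ 35.8885, π⊥ = 2+8·τ' ≈ 0.1115 ∈ [-0.2, 0.2) ⇒ IN Λ
candidate 4: (m,n)=(0,0) → π∥ = 0+0·τ ≈ 0.0000, π⊥ = 0+0·τ' ≈ 0.0000 ∈ [-0.2, 0.2) ⇒ IN Λ
candidate 5: (m,n)=(1,4) → π∥ = 1+4·τ ≈ 17.9443, π⊥ = 1+4·τ' ≈ 0.0557 ∈ [-0.2, 0.2) ⇒ IN Λ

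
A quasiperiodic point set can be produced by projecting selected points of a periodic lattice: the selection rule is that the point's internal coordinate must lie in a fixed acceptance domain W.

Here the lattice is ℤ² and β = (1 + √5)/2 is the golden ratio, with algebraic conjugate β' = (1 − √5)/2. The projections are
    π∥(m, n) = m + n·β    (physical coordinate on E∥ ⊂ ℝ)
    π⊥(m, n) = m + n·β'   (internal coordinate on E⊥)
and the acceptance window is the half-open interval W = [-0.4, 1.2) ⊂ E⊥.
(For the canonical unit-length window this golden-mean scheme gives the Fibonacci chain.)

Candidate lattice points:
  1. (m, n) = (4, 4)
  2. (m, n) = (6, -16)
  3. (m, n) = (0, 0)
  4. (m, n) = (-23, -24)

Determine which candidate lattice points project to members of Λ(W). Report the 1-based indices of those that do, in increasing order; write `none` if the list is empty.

Numerically β ≈ 1.618034 and β' = −1/β ≈ -0.618034.
#1 (4,4): internal coord 4 + (4)·β' = +1.527864; +1.527864 ∉ [-0.4, 1.2) → out
#2 (6,-16): internal coord 6 + (-16)·β' = +15.888544; +15.888544 ∉ [-0.4, 1.2) → out
#3 (0,0): internal coord 0 + (0)·β' = +0.000000; +0.000000 ∈ [-0.4, 1.2) → IN Λ
#4 (-23,-24): internal coord -23 + (-24)·β' = -8.167184; -8.167184 ∉ [-0.4, 1.2) → out

3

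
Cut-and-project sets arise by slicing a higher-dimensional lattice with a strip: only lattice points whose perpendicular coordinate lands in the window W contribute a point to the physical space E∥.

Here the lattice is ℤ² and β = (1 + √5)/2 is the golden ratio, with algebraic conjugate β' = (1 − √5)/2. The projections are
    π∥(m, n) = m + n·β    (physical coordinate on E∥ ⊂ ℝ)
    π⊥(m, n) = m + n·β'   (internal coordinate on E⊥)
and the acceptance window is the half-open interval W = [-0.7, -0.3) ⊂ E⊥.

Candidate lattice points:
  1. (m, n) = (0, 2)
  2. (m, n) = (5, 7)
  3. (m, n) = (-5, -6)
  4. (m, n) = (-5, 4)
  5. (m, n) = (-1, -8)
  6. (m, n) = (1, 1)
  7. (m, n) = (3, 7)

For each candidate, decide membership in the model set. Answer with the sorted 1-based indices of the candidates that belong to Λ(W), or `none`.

Numerically β ≈ 1.618034 and β' = −1/β ≈ -0.618034.
candidate 1: (m,n)=(0,2) → π∥ = 0+2·β ≈ 3.236068, π⊥ = 0+2·β' ≈ -1.236068 ∉ [-0.7, -0.3) ⇒ out
candidate 2: (m,n)=(5,7) → π∥ = 5+7·β ≈ 16.326238, π⊥ = 5+7·β' ≈ 0.673762 ∉ [-0.7, -0.3) ⇒ out
candidate 3: (m,n)=(-5,-6) → π∥ = -5-6·β ≈ -14.708204, π⊥ = -5-6·β' ≈ -1.291796 ∉ [-0.7, -0.3) ⇒ out
candidate 4: (m,n)=(-5,4) → π∥ = -5+4·β ≈ 1.472136, π⊥ = -5+4·β' ≈ -7.472136 ∉ [-0.7, -0.3) ⇒ out
candidate 5: (m,n)=(-1,-8) → π∥ = -1-8·β ≈ -13.944272, π⊥ = -1-8·β' ≈ 3.944272 ∉ [-0.7, -0.3) ⇒ out
candidate 6: (m,n)=(1,1) → π∥ = 1+1·β ≈ 2.618034, π⊥ = 1+1·β' ≈ 0.381966 ∉ [-0.7, -0.3) ⇒ out
candidate 7: (m,n)=(3,7) → π∥ = 3+7·β ≈ 14.326238, π⊥ = 3+7·β' ≈ -1.326238 ∉ [-0.7, -0.3) ⇒ out

none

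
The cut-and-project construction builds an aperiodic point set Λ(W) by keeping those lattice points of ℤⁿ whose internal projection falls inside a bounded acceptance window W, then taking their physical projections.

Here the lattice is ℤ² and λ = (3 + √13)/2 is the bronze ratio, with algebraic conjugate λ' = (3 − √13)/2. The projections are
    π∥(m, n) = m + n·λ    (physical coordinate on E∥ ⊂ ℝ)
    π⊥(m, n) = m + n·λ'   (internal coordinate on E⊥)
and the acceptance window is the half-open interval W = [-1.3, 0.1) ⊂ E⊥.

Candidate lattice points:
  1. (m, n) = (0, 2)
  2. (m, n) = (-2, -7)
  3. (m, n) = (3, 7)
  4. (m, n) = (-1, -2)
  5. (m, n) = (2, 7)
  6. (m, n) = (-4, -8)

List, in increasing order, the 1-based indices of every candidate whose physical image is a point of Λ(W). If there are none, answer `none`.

λ' = (3−√13)/2 ≈ -0.3028.
#1 (0,2): internal coord 0 + (2)·λ' = -0.6056; -0.6056 ∈ [-1.3, 0.1) → IN Λ
#2 (-2,-7): internal coord -2 + (-7)·λ' = +0.1194; +0.1194 ∉ [-1.3, 0.1) → out
#3 (3,7): internal coord 3 + (7)·λ' = +0.8806; +0.8806 ∉ [-1.3, 0.1) → out
#4 (-1,-2): internal coord -1 + (-2)·λ' = -0.3944; -0.3944 ∈ [-1.3, 0.1) → IN Λ
#5 (2,7): internal coord 2 + (7)·λ' = -0.1194; -0.1194 ∈ [-1.3, 0.1) → IN Λ
#6 (-4,-8): internal coord -4 + (-8)·λ' = -1.5778; -1.5778 ∉ [-1.3, 0.1) → out

1, 4, 5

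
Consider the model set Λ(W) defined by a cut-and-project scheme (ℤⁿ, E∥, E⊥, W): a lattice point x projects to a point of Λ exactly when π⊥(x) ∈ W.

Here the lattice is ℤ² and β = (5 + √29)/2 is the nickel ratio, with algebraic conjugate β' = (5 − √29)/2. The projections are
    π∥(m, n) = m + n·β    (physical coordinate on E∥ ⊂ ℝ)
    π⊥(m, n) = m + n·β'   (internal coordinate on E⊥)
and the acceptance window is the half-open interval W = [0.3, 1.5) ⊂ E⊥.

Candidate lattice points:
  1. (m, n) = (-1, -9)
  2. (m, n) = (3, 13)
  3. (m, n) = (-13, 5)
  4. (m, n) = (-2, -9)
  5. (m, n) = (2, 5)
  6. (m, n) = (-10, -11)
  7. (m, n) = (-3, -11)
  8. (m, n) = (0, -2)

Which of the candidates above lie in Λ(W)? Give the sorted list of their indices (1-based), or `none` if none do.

1, 2, 5, 8

Compute β' = (5−√29)/2 = -0.1926, so π⊥(m,n) = m -0.1926·n.
candidate 1: (m,n)=(-1,-9) → π∥ = -1-9·β ≈ -47.7332, π⊥ = -1-9·β' ≈ 0.7332 ∈ [0.3, 1.5) ⇒ IN Λ
candidate 2: (m,n)=(3,13) → π∥ = 3+13·β ≈ 70.5036, π⊥ = 3+13·β' ≈ 0.4964 ∈ [0.3, 1.5) ⇒ IN Λ
candidate 3: (m,n)=(-13,5) → π∥ = -13+5·β ≈ 12.9629, π⊥ = -13+5·β' ≈ -13.9629 ∉ [0.3, 1.5) ⇒ out
candidate 4: (m,n)=(-2,-9) → π∥ = -2-9·β ≈ -48.7332, π⊥ = -2-9·β' ≈ -0.2668 ∉ [0.3, 1.5) ⇒ out
candidate 5: (m,n)=(2,5) → π∥ = 2+5·β ≈ 27.9629, π⊥ = 2+5·β' ≈ 1.0371 ∈ [0.3, 1.5) ⇒ IN Λ
candidate 6: (m,n)=(-10,-11) → π∥ = -10-11·β ≈ -67.1184, π⊥ = -10-11·β' ≈ -7.8816 ∉ [0.3, 1.5) ⇒ out
candidate 7: (m,n)=(-3,-11) → π∥ = -3-11·β ≈ -60.1184, π⊥ = -3-11·β' ≈ -0.8816 ∉ [0.3, 1.5) ⇒ out
candidate 8: (m,n)=(0,-2) → π∥ = 0-2·β ≈ -10.3852, π⊥ = 0-2·β' ≈ 0.3852 ∈ [0.3, 1.5) ⇒ IN Λ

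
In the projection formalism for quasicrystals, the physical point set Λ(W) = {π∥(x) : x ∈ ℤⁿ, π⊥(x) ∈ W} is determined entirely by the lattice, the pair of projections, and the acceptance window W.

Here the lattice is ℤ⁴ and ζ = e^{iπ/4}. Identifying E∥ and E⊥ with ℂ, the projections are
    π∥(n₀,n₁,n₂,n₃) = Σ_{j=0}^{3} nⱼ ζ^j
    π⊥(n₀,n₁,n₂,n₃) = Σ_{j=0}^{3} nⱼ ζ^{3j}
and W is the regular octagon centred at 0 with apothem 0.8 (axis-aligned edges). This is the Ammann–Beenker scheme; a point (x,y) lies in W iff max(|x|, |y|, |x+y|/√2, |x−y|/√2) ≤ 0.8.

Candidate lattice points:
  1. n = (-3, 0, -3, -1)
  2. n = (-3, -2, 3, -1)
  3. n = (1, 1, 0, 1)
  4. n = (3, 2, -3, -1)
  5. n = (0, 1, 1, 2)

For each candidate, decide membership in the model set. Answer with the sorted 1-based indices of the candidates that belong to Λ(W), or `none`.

With ζ = e^{iπ/4} the internal vectors are ζ^0,ζ^3,ζ^6,ζ^9.
#1 (-3, 0, -3, -1): internal (-3.7071, 2.2929); octagon support 4.2426 vs apothem 0.8 → ∉ W
#2 (-3, -2, 3, -1): internal (-2.2929, -5.1213); octagon support 5.2426 vs apothem 0.8 → ∉ W
#3 (1, 1, 0, 1): internal (1.0000, 1.4142); octagon support 1.7071 vs apothem 0.8 → ∉ W
#4 (3, 2, -3, -1): internal (0.8787, 3.7071); octagon support 3.7071 vs apothem 0.8 → ∉ W
#5 (0, 1, 1, 2): internal (0.7071, 1.1213); octagon support 1.2929 vs apothem 0.8 → ∉ W

none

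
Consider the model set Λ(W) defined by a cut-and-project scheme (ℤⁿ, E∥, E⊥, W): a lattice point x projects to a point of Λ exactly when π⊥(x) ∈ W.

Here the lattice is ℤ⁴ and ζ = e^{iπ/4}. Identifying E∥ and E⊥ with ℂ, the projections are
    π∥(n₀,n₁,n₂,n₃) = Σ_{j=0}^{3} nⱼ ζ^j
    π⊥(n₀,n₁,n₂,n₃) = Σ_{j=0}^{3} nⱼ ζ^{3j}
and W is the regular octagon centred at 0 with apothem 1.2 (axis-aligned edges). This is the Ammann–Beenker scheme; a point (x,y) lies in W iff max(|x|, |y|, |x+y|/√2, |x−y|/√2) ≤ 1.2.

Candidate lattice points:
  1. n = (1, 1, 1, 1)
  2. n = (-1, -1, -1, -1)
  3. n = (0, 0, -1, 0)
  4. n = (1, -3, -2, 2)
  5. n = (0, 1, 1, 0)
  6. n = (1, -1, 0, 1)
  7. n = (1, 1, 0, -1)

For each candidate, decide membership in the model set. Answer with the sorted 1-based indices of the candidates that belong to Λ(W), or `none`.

With ζ = e^{iπ/4} the internal vectors are ζ^0,ζ^3,ζ^6,ζ^9.
#1 (1, 1, 1, 1): internal (1.00000, 0.41421); octagon support 1.00000 vs apothem 1.2 → ∈ W
#2 (-1, -1, -1, -1): internal (-1.00000, -0.41421); octagon support 1.00000 vs apothem 1.2 → ∈ W
#3 (0, 0, -1, 0): internal (0.00000, 1.00000); octagon support 1.00000 vs apothem 1.2 → ∈ W
#4 (1, -3, -2, 2): internal (4.53553, 1.29289); octagon support 4.53553 vs apothem 1.2 → ∉ W
#5 (0, 1, 1, 0): internal (-0.70711, -0.29289); octagon support 0.70711 vs apothem 1.2 → ∈ W
#6 (1, -1, 0, 1): internal (2.41421, 0.00000); octagon support 2.41421 vs apothem 1.2 → ∉ W
#7 (1, 1, 0, -1): internal (-0.41421, 0.00000); octagon support 0.41421 vs apothem 1.2 → ∈ W

1, 2, 3, 5, 7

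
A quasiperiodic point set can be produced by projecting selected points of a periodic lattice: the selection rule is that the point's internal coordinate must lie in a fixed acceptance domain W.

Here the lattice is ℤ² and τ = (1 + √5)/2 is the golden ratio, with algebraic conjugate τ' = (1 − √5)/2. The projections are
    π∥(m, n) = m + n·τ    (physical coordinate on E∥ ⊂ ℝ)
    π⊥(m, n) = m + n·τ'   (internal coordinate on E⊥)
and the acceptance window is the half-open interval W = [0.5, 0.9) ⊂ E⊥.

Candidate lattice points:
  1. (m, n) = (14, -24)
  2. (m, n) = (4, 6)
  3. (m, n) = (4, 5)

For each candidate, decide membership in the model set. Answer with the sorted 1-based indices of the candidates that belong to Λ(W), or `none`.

none

Numerically τ ≈ 1.6180 and τ' = −1/τ ≈ -0.6180.
#1 (14,-24): internal coord 14 + (-24)·τ' = +28.8328; +28.8328 ∉ [0.5, 0.9) → out
#2 (4,6): internal coord 4 + (6)·τ' = +0.2918; +0.2918 ∉ [0.5, 0.9) → out
#3 (4,5): internal coord 4 + (5)·τ' = +0.9098; +0.9098 ∉ [0.5, 0.9) → out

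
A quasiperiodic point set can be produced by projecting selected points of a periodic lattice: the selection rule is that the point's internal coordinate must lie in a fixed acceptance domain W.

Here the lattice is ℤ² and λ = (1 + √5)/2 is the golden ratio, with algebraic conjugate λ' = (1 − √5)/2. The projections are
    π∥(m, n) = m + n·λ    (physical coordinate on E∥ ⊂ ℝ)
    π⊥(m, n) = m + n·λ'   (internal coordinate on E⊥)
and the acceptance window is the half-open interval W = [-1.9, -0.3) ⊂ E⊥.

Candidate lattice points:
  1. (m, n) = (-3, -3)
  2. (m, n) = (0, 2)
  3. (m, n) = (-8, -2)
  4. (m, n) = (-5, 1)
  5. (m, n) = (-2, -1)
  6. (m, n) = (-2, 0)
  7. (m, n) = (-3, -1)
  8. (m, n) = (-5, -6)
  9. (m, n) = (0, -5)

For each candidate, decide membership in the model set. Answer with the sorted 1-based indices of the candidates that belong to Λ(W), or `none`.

1, 2, 5, 8

Compute λ' = (1−√5)/2 = -0.61803, so π⊥(m,n) = m -0.61803·n.
#1 (-3,-3): internal coord -3 + (-3)·λ' = -1.14590; -1.14590 ∈ [-1.9, -0.3) → IN Λ
#2 (0,2): internal coord 0 + (2)·λ' = -1.23607; -1.23607 ∈ [-1.9, -0.3) → IN Λ
#3 (-8,-2): internal coord -8 + (-2)·λ' = -6.76393; -6.76393 ∉ [-1.9, -0.3) → out
#4 (-5,1): internal coord -5 + (1)·λ' = -5.61803; -5.61803 ∉ [-1.9, -0.3) → out
#5 (-2,-1): internal coord -2 + (-1)·λ' = -1.38197; -1.38197 ∈ [-1.9, -0.3) → IN Λ
#6 (-2,0): internal coord -2 + (0)·λ' = -2.00000; -2.00000 ∉ [-1.9, -0.3) → out
#7 (-3,-1): internal coord -3 + (-1)·λ' = -2.38197; -2.38197 ∉ [-1.9, -0.3) → out
#8 (-5,-6): internal coord -5 + (-6)·λ' = -1.29180; -1.29180 ∈ [-1.9, -0.3) → IN Λ
#9 (0,-5): internal coord 0 + (-5)·λ' = +3.09017; +3.09017 ∉ [-1.9, -0.3) → out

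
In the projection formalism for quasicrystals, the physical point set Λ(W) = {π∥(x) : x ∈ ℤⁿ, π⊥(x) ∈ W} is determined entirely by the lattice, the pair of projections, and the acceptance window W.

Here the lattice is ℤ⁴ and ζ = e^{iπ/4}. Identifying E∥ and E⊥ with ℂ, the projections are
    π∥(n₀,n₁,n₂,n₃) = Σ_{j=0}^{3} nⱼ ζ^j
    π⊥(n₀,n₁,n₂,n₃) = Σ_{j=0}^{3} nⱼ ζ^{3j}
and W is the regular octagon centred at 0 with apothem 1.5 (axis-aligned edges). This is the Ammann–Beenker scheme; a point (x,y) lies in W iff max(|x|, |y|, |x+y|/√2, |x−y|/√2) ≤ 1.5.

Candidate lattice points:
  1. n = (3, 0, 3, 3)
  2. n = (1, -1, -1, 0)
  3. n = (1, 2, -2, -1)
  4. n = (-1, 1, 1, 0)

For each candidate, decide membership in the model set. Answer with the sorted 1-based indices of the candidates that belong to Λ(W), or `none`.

Internal map: ζ^{3j} for j=0..3 gives (1,0), (−√2/2,√2/2), (0,−1), (√2/2,√2/2).
#1 (3, 0, 3, 3): internal (5.121320, -0.878680); octagon support 5.121320 vs apothem 1.5 → ∉ W
#2 (1, -1, -1, 0): internal (1.707107, 0.292893); octagon support 1.707107 vs apothem 1.5 → ∉ W
#3 (1, 2, -2, -1): internal (-1.121320, 2.707107); octagon support 2.707107 vs apothem 1.5 → ∉ W
#4 (-1, 1, 1, 0): internal (-1.707107, -0.292893); octagon support 1.707107 vs apothem 1.5 → ∉ W

none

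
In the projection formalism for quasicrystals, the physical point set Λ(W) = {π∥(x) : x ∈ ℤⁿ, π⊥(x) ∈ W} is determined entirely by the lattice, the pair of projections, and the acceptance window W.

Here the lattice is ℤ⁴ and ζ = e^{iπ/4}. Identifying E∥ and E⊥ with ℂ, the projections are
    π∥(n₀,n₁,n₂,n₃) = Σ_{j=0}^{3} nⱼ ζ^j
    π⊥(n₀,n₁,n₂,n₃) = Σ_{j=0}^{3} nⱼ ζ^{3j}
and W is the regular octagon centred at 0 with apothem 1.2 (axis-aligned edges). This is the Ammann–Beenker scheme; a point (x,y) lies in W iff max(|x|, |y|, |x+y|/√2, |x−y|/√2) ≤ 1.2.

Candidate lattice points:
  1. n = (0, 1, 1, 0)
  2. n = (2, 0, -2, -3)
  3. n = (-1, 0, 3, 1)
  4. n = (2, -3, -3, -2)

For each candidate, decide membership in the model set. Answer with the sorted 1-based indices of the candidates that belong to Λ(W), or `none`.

Internal map: ζ^{3j} for j=0..3 gives (1,0), (−√2/2,√2/2), (0,−1), (√2/2,√2/2).
#1 (0, 1, 1, 0): internal (-0.7071, -0.2929); octagon support 0.7071 vs apothem 1.2 → ∈ W
#2 (2, 0, -2, -3): internal (-0.1213, -0.1213); octagon support 0.1716 vs apothem 1.2 → ∈ W
#3 (-1, 0, 3, 1): internal (-0.2929, -2.2929); octagon support 2.2929 vs apothem 1.2 → ∉ W
#4 (2, -3, -3, -2): internal (2.7071, -0.5355); octagon support 2.7071 vs apothem 1.2 → ∉ W

1, 2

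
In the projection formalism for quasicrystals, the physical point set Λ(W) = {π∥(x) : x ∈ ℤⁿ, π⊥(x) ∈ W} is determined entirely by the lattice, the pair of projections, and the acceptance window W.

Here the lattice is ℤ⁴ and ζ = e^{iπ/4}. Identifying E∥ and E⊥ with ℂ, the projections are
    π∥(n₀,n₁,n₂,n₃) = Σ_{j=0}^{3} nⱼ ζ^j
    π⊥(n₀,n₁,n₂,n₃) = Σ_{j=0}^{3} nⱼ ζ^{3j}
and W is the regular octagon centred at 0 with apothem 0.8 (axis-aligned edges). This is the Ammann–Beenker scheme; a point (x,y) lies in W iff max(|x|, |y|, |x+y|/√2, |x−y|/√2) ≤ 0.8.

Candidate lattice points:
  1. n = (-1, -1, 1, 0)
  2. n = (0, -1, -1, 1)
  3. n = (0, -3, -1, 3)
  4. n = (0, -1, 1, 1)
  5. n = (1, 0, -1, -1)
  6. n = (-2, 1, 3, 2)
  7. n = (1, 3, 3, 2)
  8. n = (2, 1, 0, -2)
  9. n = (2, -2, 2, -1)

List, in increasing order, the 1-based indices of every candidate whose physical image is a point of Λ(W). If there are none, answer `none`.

With ζ = e^{iπ/4} the internal vectors are ζ^0,ζ^3,ζ^6,ζ^9.
candidate 1: n = (-1, -1, 1, 0) → π⊥ ≈ (-0.292893, -1.707107); max(|x|,|y|,|x±y|/√2) = 1.707107 > 0.8 ⇒ ∉ W
candidate 2: n = (0, -1, -1, 1) → π⊥ ≈ (+1.414214, +1.000000); max(|x|,|y|,|x±y|/√2) = 1.707107 > 0.8 ⇒ ∉ W
candidate 3: n = (0, -3, -1, 3) → π⊥ ≈ (+4.242641, +1.000000); max(|x|,|y|,|x±y|/√2) = 4.242641 > 0.8 ⇒ ∉ W
candidate 4: n = (0, -1, 1, 1) → π⊥ ≈ (+1.414214, -1.000000); max(|x|,|y|,|x±y|/√2) = 1.707107 > 0.8 ⇒ ∉ W
candidate 5: n = (1, 0, -1, -1) → π⊥ ≈ (+0.292893, +0.292893); max(|x|,|y|,|x±y|/√2) = 0.414214 ≤ 0.8 ⇒ ∈ W
candidate 6: n = (-2, 1, 3, 2) → π⊥ ≈ (-1.292893, -0.878680); max(|x|,|y|,|x±y|/√2) = 1.535534 > 0.8 ⇒ ∉ W
candidate 7: n = (1, 3, 3, 2) → π⊥ ≈ (+0.292893, +0.535534); max(|x|,|y|,|x±y|/√2) = 0.585786 ≤ 0.8 ⇒ ∈ W
candidate 8: n = (2, 1, 0, -2) → π⊥ ≈ (-0.121320, -0.707107); max(|x|,|y|,|x±y|/√2) = 0.707107 ≤ 0.8 ⇒ ∈ W
candidate 9: n = (2, -2, 2, -1) → π⊥ ≈ (+2.707107, -4.121320); max(|x|,|y|,|x±y|/√2) = 4.828427 > 0.8 ⇒ ∉ W

5, 7, 8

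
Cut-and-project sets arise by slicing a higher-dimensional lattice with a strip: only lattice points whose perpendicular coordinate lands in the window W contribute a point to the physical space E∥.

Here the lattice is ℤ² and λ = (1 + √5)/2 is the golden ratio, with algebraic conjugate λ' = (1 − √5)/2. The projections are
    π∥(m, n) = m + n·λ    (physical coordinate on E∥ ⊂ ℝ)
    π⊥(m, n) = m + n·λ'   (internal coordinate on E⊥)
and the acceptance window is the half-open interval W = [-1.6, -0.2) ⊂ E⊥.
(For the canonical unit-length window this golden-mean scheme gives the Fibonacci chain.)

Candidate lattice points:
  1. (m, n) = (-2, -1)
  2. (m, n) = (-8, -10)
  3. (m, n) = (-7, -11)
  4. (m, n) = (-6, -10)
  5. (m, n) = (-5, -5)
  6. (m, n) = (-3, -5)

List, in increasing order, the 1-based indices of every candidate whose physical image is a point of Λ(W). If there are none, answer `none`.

λ' = (1−√5)/2 ≈ -0.6180.
candidate 1: (m,n)=(-2,-1) → π∥ = -2-1·λ ≈ -3.6180, π⊥ = -2-1·λ' ≈ -1.3820 ∈ [-1.6, -0.2) ⇒ IN Λ
candidate 2: (m,n)=(-8,-10) → π∥ = -8-10·λ ≈ -24.1803, π⊥ = -8-10·λ' ≈ -1.8197 ∉ [-1.6, -0.2) ⇒ out
candidate 3: (m,n)=(-7,-11) → π∥ = -7-11·λ ≈ -24.7984, π⊥ = -7-11·λ' ≈ -0.2016 ∈ [-1.6, -0.2) ⇒ IN Λ
candidate 4: (m,n)=(-6,-10) → π∥ = -6-10·λ ≈ -22.1803, π⊥ = -6-10·λ' ≈ 0.1803 ∉ [-1.6, -0.2) ⇒ out
candidate 5: (m,n)=(-5,-5) → π∥ = -5-5·λ ≈ -13.0902, π⊥ = -5-5·λ' ≈ -1.9098 ∉ [-1.6, -0.2) ⇒ out
candidate 6: (m,n)=(-3,-5) → π∥ = -3-5·λ ≈ -11.0902, π⊥ = -3-5·λ' ≈ 0.0902 ∉ [-1.6, -0.2) ⇒ out

1, 3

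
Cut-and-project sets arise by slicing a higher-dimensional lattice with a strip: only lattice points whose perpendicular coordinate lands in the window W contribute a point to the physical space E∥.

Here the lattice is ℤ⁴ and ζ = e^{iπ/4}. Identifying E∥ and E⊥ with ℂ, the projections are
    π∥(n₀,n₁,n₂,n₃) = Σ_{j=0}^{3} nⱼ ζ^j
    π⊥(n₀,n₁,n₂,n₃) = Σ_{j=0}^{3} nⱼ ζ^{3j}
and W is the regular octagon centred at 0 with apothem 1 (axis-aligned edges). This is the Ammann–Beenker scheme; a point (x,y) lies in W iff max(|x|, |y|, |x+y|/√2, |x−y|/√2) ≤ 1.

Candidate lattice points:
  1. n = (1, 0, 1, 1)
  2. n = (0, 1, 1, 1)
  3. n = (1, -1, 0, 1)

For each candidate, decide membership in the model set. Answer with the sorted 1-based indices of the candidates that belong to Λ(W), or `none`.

With ζ = e^{iπ/4} the internal vectors are ζ^0,ζ^3,ζ^6,ζ^9.
candidate 1: n = (1, 0, 1, 1) → π⊥ ≈ (+1.70711, -0.29289); max(|x|,|y|,|x±y|/√2) = 1.70711 > 1 ⇒ ∉ W
candidate 2: n = (0, 1, 1, 1) → π⊥ ≈ (+0.00000, +0.41421); max(|x|,|y|,|x±y|/√2) = 0.41421 ≤ 1 ⇒ ∈ W
candidate 3: n = (1, -1, 0, 1) → π⊥ ≈ (+2.41421, +0.00000); max(|x|,|y|,|x±y|/√2) = 2.41421 > 1 ⇒ ∉ W

2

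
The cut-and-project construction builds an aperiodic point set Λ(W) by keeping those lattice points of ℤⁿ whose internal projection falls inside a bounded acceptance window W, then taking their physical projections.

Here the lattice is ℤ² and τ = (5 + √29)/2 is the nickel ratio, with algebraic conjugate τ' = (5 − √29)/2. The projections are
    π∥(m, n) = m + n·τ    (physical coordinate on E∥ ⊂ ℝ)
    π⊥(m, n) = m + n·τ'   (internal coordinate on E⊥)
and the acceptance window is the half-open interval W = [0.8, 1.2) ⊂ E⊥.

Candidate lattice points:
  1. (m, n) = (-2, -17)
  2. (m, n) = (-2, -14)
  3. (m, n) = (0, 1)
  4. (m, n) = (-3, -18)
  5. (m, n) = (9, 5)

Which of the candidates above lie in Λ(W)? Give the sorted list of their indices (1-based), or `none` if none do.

none

τ' = (5−√29)/2 ≈ -0.19258.
candidate 1: (m,n)=(-2,-17) → π∥ = -2-17·τ ≈ -90.27390, π⊥ = -2-17·τ' ≈ 1.27390 ∉ [0.8, 1.2) ⇒ out
candidate 2: (m,n)=(-2,-14) → π∥ = -2-14·τ ≈ -74.69615, π⊥ = -2-14·τ' ≈ 0.69615 ∉ [0.8, 1.2) ⇒ out
candidate 3: (m,n)=(0,1) → π∥ = 0+1·τ ≈ 5.19258, π⊥ = 0+1·τ' ≈ -0.19258 ∉ [0.8, 1.2) ⇒ out
candidate 4: (m,n)=(-3,-18) → π∥ = -3-18·τ ≈ -96.46648, π⊥ = -3-18·τ' ≈ 0.46648 ∉ [0.8, 1.2) ⇒ out
candidate 5: (m,n)=(9,5) → π∥ = 9+5·τ ≈ 34.96291, π⊥ = 9+5·τ' ≈ 8.03709 ∉ [0.8, 1.2) ⇒ out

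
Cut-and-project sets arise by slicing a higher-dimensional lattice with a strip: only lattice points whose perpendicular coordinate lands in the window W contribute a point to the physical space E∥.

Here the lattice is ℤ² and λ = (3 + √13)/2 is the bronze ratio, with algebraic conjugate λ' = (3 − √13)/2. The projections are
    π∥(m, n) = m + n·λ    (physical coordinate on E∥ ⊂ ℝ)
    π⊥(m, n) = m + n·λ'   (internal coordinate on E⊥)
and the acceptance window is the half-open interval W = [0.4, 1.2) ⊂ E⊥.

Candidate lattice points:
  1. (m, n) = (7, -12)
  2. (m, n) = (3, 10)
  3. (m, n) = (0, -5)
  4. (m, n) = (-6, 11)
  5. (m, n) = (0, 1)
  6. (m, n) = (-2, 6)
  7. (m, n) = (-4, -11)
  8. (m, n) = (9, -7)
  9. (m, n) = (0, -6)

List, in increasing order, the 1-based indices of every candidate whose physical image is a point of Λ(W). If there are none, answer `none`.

none

Compute λ' = (3−√13)/2 = -0.30278, so π⊥(m,n) = m -0.30278·n.
candidate 1: (m,n)=(7,-12) → π∥ = 7-12·λ ≈ -32.63331, π⊥ = 7-12·λ' ≈ 10.63331 ∉ [0.4, 1.2) ⇒ out
candidate 2: (m,n)=(3,10) → π∥ = 3+10·λ ≈ 36.02776, π⊥ = 3+10·λ' ≈ -0.02776 ∉ [0.4, 1.2) ⇒ out
candidate 3: (m,n)=(0,-5) → π∥ = 0-5·λ ≈ -16.51388, π⊥ = 0-5·λ' ≈ 1.51388 ∉ [0.4, 1.2) ⇒ out
candidate 4: (m,n)=(-6,11) → π∥ = -6+11·λ ≈ 30.33053, π⊥ = -6+11·λ' ≈ -9.33053 ∉ [0.4, 1.2) ⇒ out
candidate 5: (m,n)=(0,1) → π∥ = 0+1·λ ≈ 3.30278, π⊥ = 0+1·λ' ≈ -0.30278 ∉ [0.4, 1.2) ⇒ out
candidate 6: (m,n)=(-2,6) → π∥ = -2+6·λ ≈ 17.81665, π⊥ = -2+6·λ' ≈ -3.81665 ∉ [0.4, 1.2) ⇒ out
candidate 7: (m,n)=(-4,-11) → π∥ = -4-11·λ ≈ -40.33053, π⊥ = -4-11·λ' ≈ -0.66947 ∉ [0.4, 1.2) ⇒ out
candidate 8: (m,n)=(9,-7) → π∥ = 9-7·λ ≈ -14.11943, π⊥ = 9-7·λ' ≈ 11.11943 ∉ [0.4, 1.2) ⇒ out
candidate 9: (m,n)=(0,-6) → π∥ = 0-6·λ ≈ -19.81665, π⊥ = 0-6·λ' ≈ 1.81665 ∉ [0.4, 1.2) ⇒ out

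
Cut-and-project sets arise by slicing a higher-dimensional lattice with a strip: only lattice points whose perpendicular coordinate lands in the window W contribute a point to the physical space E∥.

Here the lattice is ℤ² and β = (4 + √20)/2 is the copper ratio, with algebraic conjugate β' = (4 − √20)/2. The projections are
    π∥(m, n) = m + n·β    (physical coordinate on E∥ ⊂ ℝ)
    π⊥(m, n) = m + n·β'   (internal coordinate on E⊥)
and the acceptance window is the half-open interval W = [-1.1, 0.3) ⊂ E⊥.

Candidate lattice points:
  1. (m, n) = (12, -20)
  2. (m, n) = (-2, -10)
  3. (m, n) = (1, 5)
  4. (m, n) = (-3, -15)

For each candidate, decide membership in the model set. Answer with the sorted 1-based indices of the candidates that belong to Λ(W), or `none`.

Compute β' = (4−√20)/2 = -0.2361, so π⊥(m,n) = m -0.2361·n.
#1 (12,-20): internal coord 12 + (-20)·β' = +16.7214; +16.7214 ∉ [-1.1, 0.3) → out
#2 (-2,-10): internal coord -2 + (-10)·β' = +0.3607; +0.3607 ∉ [-1.1, 0.3) → out
#3 (1,5): internal coord 1 + (5)·β' = -0.1803; -0.1803 ∈ [-1.1, 0.3) → IN Λ
#4 (-3,-15): internal coord -3 + (-15)·β' = +0.5410; +0.5410 ∉ [-1.1, 0.3) → out

3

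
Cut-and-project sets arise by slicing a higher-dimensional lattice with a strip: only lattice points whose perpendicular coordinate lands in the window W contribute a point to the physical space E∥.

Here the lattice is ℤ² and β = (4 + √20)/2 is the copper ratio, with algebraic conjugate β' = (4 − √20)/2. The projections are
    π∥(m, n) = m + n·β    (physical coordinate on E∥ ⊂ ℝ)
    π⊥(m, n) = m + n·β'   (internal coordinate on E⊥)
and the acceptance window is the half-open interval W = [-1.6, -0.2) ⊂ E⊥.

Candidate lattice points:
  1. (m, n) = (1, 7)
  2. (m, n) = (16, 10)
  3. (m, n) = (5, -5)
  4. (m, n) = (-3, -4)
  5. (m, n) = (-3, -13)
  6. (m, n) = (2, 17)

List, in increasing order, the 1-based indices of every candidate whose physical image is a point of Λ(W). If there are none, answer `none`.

Numerically β ≈ 4.2361 and β' = −1/β ≈ -0.2361.
[1] lift (1,7): star map gives -0.6525; window check -1.6 ≤ -0.6525 < -0.2 is true → IN Λ
[2] lift (16,10): star map gives 13.6393; window check -1.6 ≤ 13.6393 < -0.2 is false → out
[3] lift (5,-5): star map gives 6.1803; window check -1.6 ≤ 6.1803 < -0.2 is false → out
[4] lift (-3,-4): star map gives -2.0557; window check -1.6 ≤ -2.0557 < -0.2 is false → out
[5] lift (-3,-13): star map gives 0.0689; window check -1.6 ≤ 0.0689 < -0.2 is false → out
[6] lift (2,17): star map gives -2.0132; window check -1.6 ≤ -2.0132 < -0.2 is false → out

1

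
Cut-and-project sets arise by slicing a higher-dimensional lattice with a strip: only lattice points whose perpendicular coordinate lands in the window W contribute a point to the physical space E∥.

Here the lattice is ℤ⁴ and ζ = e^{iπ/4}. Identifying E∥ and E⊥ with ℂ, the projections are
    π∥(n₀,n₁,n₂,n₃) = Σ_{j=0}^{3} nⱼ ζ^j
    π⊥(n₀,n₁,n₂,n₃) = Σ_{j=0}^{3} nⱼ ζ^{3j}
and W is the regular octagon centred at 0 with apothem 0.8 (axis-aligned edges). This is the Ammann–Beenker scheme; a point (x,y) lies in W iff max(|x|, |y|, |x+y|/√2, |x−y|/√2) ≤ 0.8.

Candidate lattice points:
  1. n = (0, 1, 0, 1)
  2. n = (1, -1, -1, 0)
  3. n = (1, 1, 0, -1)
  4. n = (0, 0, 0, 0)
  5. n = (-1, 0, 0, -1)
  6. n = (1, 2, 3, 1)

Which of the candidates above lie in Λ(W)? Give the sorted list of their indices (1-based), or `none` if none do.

3, 4

Internal map: ζ^{3j} for j=0..3 gives (1,0), (−√2/2,√2/2), (0,−1), (√2/2,√2/2).
#1 (0, 1, 0, 1): internal (0.00000, 1.41421); octagon support 1.41421 vs apothem 0.8 → ∉ W
#2 (1, -1, -1, 0): internal (1.70711, 0.29289); octagon support 1.70711 vs apothem 0.8 → ∉ W
#3 (1, 1, 0, -1): internal (-0.41421, 0.00000); octagon support 0.41421 vs apothem 0.8 → ∈ W
#4 (0, 0, 0, 0): internal (0.00000, 0.00000); octagon support 0.00000 vs apothem 0.8 → ∈ W
#5 (-1, 0, 0, -1): internal (-1.70711, -0.70711); octagon support 1.70711 vs apothem 0.8 → ∉ W
#6 (1, 2, 3, 1): internal (0.29289, -0.87868); octagon support 0.87868 vs apothem 0.8 → ∉ W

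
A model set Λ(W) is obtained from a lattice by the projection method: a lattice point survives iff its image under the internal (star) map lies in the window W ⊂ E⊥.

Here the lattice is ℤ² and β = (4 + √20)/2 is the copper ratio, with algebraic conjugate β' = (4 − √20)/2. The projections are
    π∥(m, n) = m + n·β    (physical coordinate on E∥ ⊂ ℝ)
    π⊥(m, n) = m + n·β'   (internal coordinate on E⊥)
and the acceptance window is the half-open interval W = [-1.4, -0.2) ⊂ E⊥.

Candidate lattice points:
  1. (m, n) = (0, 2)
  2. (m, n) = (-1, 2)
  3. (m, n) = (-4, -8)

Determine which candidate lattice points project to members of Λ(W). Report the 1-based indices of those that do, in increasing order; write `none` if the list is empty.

1

Numerically β ≈ 4.236068 and β' = −1/β ≈ -0.236068.
candidate 1: (m,n)=(0,2) → π∥ = 0+2·β ≈ 8.472136, π⊥ = 0+2·β' ≈ -0.472136 ∈ [-1.4, -0.2) ⇒ IN Λ
candidate 2: (m,n)=(-1,2) → π∥ = -1+2·β ≈ 7.472136, π⊥ = -1+2·β' ≈ -1.472136 ∉ [-1.4, -0.2) ⇒ out
candidate 3: (m,n)=(-4,-8) → π∥ = -4-8·β ≈ -37.888544, π⊥ = -4-8·β' ≈ -2.111456 ∉ [-1.4, -0.2) ⇒ out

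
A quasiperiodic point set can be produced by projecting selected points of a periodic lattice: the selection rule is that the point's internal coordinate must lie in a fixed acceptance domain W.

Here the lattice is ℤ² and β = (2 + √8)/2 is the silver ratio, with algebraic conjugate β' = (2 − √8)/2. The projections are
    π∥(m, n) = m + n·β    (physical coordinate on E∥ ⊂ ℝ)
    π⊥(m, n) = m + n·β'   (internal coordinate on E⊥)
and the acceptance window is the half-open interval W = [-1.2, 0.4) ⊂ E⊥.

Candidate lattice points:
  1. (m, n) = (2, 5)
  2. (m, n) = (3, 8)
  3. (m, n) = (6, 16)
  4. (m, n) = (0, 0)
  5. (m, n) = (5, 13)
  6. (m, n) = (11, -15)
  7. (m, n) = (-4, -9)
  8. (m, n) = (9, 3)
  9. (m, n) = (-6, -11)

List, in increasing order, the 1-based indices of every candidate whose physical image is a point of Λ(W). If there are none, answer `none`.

β' = (2−√8)/2 ≈ -0.4142.
#1 (2,5): internal coord 2 + (5)·β' = -0.0711; -0.0711 ∈ [-1.2, 0.4) → IN Λ
#2 (3,8): internal coord 3 + (8)·β' = -0.3137; -0.3137 ∈ [-1.2, 0.4) → IN Λ
#3 (6,16): internal coord 6 + (16)·β' = -0.6274; -0.6274 ∈ [-1.2, 0.4) → IN Λ
#4 (0,0): internal coord 0 + (0)·β' = +0.0000; +0.0000 ∈ [-1.2, 0.4) → IN Λ
#5 (5,13): internal coord 5 + (13)·β' = -0.3848; -0.3848 ∈ [-1.2, 0.4) → IN Λ
#6 (11,-15): internal coord 11 + (-15)·β' = +17.2132; +17.2132 ∉ [-1.2, 0.4) → out
#7 (-4,-9): internal coord -4 + (-9)·β' = -0.2721; -0.2721 ∈ [-1.2, 0.4) → IN Λ
#8 (9,3): internal coord 9 + (3)·β' = +7.7574; +7.7574 ∉ [-1.2, 0.4) → out
#9 (-6,-11): internal coord -6 + (-11)·β' = -1.4437; -1.4437 ∉ [-1.2, 0.4) → out

1, 2, 3, 4, 5, 7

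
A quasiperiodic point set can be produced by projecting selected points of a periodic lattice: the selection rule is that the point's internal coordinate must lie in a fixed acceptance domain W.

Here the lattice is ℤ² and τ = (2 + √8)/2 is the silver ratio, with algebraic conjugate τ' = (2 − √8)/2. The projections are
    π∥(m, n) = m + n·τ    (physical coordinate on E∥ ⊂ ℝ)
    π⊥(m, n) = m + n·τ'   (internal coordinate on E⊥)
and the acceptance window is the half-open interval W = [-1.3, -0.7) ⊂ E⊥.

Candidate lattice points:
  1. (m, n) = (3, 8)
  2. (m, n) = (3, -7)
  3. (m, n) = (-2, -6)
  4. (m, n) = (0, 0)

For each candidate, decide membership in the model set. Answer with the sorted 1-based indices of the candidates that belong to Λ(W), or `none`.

Compute τ' = (2−√8)/2 = -0.4142, so π⊥(m,n) = m -0.4142·n.
[1] lift (3,8): star map gives -0.3137; window check -1.3 ≤ -0.3137 < -0.7 is false → out
[2] lift (3,-7): star map gives 5.8995; window check -1.3 ≤ 5.8995 < -0.7 is false → out
[3] lift (-2,-6): star map gives 0.4853; window check -1.3 ≤ 0.4853 < -0.7 is false → out
[4] lift (0,0): star map gives 0.0000; window check -1.3 ≤ 0.0000 < -0.7 is false → out

none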